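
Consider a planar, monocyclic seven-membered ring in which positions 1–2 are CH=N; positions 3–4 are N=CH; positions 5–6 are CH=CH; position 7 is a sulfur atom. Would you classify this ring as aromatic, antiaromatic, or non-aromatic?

The p orbitals form a continuous loop: each doubly-bonded ring atom is sp² with one p-orbital electron; each =N– nitrogen is pyridine-type (lone pair in the sp² plane, one electron in the p orbital); the sulfur donates one lone pair from its p orbital. The ring is fully conjugated.
π-electron count: 3 × 2 = 6 from the double-bond units + 2 from the S atom = 8.
8 = 4(2); a planar, fully conjugated 4n system is antiaromatic.

Antiaromatic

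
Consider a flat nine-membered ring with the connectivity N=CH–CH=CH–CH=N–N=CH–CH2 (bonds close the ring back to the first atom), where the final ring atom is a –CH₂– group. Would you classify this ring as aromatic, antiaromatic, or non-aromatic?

Non-aromatic

At the CH2 position, the tetrahedral CH₂ carbon is sp³ and has no p orbital in the ring π system; the ring's p-orbital overlap is broken there.
A ring that is not fully conjugated cannot be aromatic or antiaromatic regardless of its π-electron count.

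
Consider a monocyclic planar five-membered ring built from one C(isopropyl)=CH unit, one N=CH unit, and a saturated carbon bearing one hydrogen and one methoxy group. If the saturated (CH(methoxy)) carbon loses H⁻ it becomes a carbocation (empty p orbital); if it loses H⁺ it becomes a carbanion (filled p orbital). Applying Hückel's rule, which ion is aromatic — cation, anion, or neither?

Once that carbon is sp², every ring atom has a p orbital and both ions are fully conjugated.
Cation: 2 × 2 + 0 = 4 π electrons → 4(1), antiaromatic.
Anion: 2 × 2 + 2 = 6 π electrons → 4(1)+2, aromatic.

The anion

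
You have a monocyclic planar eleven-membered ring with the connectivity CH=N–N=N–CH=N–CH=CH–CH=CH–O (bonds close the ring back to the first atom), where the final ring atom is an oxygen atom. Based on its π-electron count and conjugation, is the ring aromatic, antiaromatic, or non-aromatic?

The p orbitals form a continuous loop: every atom in a ring double bond is sp² and brings one electron to the p orbital; each =N– nitrogen is pyridine-type (lone pair in the sp² plane, one electron in the p orbital); the oxygen donates one lone pair from its p orbital. The ring is fully conjugated.
π-electron count: 5 × 2 = 10 from the double-bond units + 2 from the O atom = 12.
12 is a 4n count (n = 3), so the planar conjugated ring is antiaromatic.

Antiaromatic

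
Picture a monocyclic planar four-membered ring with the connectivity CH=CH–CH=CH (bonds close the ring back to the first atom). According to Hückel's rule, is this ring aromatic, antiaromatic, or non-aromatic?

Check conjugation: each doubly-bonded ring atom is sp² with one p-orbital electron — every position has a p orbital, so the cyclic π system is continuous.
Counting π electrons: 2 × 2 = 4 from the 2 double-bond units.
A 4n π count (4, n = 1) in a planar conjugated ring means antiaromatic.
(This ring is cyclobutadiene.)

Antiaromatic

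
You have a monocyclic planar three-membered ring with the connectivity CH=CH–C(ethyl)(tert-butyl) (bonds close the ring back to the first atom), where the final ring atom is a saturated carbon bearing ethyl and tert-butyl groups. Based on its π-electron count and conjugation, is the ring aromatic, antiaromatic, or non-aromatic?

Non-aromatic

Because that saturated carbon is sp³ and has no p orbital in the ring π system at the C(ethyl)(tert-butyl) position, the π system cannot extend all the way around the ring.
A ring that is not fully conjugated cannot be aromatic or antiaromatic regardless of its π-electron count.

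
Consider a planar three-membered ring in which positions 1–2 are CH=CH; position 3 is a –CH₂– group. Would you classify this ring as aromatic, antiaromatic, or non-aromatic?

Non-aromatic

At the CH2 position, the tetrahedral CH₂ carbon is sp³ and has no p orbital in the ring π system; the ring's p-orbital overlap is broken there.
Broken conjugation rules out both aromaticity and antiaromaticity.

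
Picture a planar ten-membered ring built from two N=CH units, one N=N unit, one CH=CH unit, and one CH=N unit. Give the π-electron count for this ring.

The p orbitals form a continuous loop: the double-bond atoms are sp², each contributing one p electron; the doubly-bonded nitrogens are pyridine-type — their lone pairs lie in the ring plane, leaving one electron in the p orbital. The ring is fully conjugated.
π-electron count: 5 × 2 = 10 from the 5 double-bond units.

10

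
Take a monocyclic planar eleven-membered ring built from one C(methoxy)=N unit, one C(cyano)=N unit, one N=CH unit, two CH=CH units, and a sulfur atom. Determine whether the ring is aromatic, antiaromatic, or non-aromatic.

Antiaromatic

All ring atoms are sp² and supply a p orbital to the ring (each doubly-bonded ring atom is sp² with one p-orbital electron; each sp² =N– keeps its lone pair in-plane and puts one electron into the π system; the sulfur donates one lone pair from its p orbital); the conjugation is uninterrupted.
π-electron count: 5 × 2 = 10 from the double-bond units + 2 from the S atom = 12.
A 4n π count (12, n = 3) in a planar conjugated ring means antiaromatic.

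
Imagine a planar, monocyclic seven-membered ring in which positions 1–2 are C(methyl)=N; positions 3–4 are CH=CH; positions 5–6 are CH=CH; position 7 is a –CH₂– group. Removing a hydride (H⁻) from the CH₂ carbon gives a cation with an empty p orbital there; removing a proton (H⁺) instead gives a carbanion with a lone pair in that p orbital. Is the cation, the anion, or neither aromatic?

In either ion the ring is fully conjugated: every atom, including the new sp² carbon, supplies a p orbital.
Cation: 3 × 2 + 0 = 6 π electrons → 4(1)+2, aromatic.
Anion: 3 × 2 + 2 = 8 π electrons → 4(2), antiaromatic.

The cation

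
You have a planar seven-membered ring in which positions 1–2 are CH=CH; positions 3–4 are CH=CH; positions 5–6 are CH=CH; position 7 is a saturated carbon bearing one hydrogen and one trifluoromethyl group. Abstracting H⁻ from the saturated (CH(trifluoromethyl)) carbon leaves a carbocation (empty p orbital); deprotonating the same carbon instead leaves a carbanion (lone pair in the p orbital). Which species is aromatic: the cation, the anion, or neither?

The cation

In either ion the ring is fully conjugated: every atom, including the new sp² carbon, supplies a p orbital.
Cation: 3 × 2 + 0 = 6 π electrons → 4(1)+2, aromatic.
Anion: 3 × 2 + 2 = 8 π electrons → 4(2), antiaromatic.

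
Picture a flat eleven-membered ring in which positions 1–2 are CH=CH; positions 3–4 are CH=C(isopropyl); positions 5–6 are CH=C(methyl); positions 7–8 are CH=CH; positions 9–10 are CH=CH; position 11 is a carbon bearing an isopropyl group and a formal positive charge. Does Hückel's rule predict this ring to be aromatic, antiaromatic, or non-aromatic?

Aromatic

Check conjugation: the double-bond atoms are sp², each contributing one p electron; the carbocation has an empty p orbital — every position has a p orbital, so the cyclic π system is continuous.
π-electron count: 5 × 2 = 10 from the double-bond units + 0 from the C(isopropyl)(+) atom = 10.
10 = 4(2) + 2, which satisfies Hückel's 4n+2 rule.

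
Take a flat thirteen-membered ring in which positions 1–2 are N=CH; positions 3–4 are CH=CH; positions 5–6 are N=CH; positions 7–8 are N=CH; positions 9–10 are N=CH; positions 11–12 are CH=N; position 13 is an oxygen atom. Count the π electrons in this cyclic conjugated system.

The p orbitals form a continuous loop: the double-bond atoms are sp², each contributing one p electron; each =N– nitrogen is pyridine-type (lone pair in the sp² plane, one electron in the p orbital); the oxygen donates one lone pair from its p orbital. The ring is fully conjugated.
Adding the contributions, 6 × 2 = 12 from the double-bond units + 2 from the O atom = 14.

14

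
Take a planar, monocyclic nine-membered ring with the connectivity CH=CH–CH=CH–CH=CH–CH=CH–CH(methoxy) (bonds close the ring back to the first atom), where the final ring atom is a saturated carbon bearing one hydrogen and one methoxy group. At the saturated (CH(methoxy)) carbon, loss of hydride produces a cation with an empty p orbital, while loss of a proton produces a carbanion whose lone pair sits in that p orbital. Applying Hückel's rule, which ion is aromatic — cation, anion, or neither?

In either ion the ring is fully conjugated: every atom, including the new sp² carbon, supplies a p orbital.
Cation: 4 × 2 + 0 = 8 π electrons → 4(2), antiaromatic.
Anion: 4 × 2 + 2 = 10 π electrons → 4(2)+2, aromatic.

The anion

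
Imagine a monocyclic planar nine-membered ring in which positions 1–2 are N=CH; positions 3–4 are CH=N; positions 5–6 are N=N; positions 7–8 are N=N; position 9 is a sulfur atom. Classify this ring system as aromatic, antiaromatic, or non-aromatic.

Aromatic

All ring atoms are sp² and supply a p orbital to the ring (each doubly-bonded ring atom is sp² with one p-orbital electron; each sp² =N– keeps its lone pair in-plane and puts one electron into the π system; the sulfur donates one lone pair from its p orbital); the conjugation is uninterrupted.
Counting π electrons: 4 × 2 = 8 from the double-bond units + 2 from the S atom = 10.
Since 10 = 4·2 + 2, the ring meets the 4n+2 criterion.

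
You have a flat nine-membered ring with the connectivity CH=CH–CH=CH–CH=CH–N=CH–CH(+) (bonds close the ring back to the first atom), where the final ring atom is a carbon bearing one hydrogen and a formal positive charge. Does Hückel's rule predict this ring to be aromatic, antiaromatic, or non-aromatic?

All ring atoms are sp² and supply a p orbital to the ring (the double-bond atoms are sp², each contributing one p electron; the doubly-bonded nitrogens are pyridine-type — their lone pairs lie in the ring plane, leaving one electron in the p orbital; the carbocation has an empty p orbital); the conjugation is uninterrupted.
Counting π electrons: 4 × 2 = 8 from the double-bond units + 0 from the CH(+) atom = 8.
8 = 4(2); a planar, fully conjugated 4n system is antiaromatic.

Antiaromatic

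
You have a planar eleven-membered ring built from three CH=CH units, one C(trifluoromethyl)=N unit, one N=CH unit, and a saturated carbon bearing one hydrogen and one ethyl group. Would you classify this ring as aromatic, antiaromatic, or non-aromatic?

Non-aromatic

At the CH(ethyl) position, that saturated carbon is sp³ and has no p orbital in the ring π system; the ring's p-orbital overlap is broken there.
Broken conjugation rules out both aromaticity and antiaromaticity.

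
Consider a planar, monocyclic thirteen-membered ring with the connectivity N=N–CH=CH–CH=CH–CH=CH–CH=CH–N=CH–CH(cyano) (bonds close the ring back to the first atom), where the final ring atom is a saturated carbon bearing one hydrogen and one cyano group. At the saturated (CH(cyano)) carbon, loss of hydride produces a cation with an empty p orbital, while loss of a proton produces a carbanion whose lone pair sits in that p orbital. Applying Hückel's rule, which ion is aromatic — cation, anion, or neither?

The anion

In either ion the ring is fully conjugated: every atom, including the new sp² carbon, supplies a p orbital.
Cation: 6 × 2 + 0 = 12 π electrons → 4(3), antiaromatic.
Anion: 6 × 2 + 2 = 14 π electrons → 4(3)+2, aromatic.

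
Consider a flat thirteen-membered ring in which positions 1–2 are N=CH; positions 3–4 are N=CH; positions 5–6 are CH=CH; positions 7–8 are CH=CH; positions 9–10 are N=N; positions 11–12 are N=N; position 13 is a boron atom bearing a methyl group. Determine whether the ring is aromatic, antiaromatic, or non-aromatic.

The p orbitals form a continuous loop: each doubly-bonded ring atom is sp² with one p-orbital electron; each =N– nitrogen is pyridine-type (lone pair in the sp² plane, one electron in the p orbital); the boron has an empty p orbital. The ring is fully conjugated.
Adding the contributions, 6 × 2 = 12 from the double-bond units + 0 from the B(methyl) atom = 12.
With 12 = 4·3 π electrons, Hückel's rule classifies the planar ring as antiaromatic.

Antiaromatic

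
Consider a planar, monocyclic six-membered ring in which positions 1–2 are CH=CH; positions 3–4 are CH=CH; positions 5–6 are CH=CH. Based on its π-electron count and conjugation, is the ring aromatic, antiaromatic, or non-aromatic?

Check conjugation: the double-bond atoms are sp², each contributing one p electron — every position has a p orbital, so the cyclic π system is continuous.
Adding the contributions, 3 × 2 = 6 from the 3 double-bond units.
6 = 4(1) + 2, which satisfies Hückel's 4n+2 rule.
This is benzene.

Aromatic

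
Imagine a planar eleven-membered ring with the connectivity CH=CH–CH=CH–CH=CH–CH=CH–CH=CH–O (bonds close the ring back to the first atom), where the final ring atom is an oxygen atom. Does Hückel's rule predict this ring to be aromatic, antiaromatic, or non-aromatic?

The p orbitals form a continuous loop: each doubly-bonded ring atom is sp² with one p-orbital electron; the oxygen donates one lone pair from its p orbital. The ring is fully conjugated.
Adding the contributions, 5 × 2 = 10 from the double-bond units + 2 from the O atom = 12.
A 4n π count (12, n = 3) in a planar conjugated ring means antiaromatic.

Antiaromatic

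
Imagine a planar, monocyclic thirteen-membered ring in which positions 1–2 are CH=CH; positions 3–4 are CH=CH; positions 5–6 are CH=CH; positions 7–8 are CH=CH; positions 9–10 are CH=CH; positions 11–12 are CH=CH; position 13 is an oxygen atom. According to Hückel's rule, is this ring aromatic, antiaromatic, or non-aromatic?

Check conjugation: the double-bond atoms are sp², each contributing one p electron; the oxygen donates one lone pair from its p orbital — every position has a p orbital, so the cyclic π system is continuous.
Counting π electrons: 6 × 2 = 12 from the double-bond units + 2 from the O atom = 14.
14 = 4(3) + 2, which satisfies Hückel's 4n+2 rule.

Aromatic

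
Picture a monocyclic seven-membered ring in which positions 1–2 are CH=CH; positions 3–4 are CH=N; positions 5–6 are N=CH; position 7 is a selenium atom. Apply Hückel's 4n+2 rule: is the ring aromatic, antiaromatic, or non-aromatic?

All ring atoms are sp² and supply a p orbital to the ring (every atom in a ring double bond is sp² and brings one electron to the p orbital; the doubly-bonded nitrogens are pyridine-type — their lone pairs lie in the ring plane, leaving one electron in the p orbital; the selenium donates one lone pair from its p orbital); the conjugation is uninterrupted.
π-electron count: 3 × 2 = 6 from the double-bond units + 2 from the Se atom = 8.
8 = 4(2); a planar, fully conjugated 4n system is antiaromatic.

Antiaromatic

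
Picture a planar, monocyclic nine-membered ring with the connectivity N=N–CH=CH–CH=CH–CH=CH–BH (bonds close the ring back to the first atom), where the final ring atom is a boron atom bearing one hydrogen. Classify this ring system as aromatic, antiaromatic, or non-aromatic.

Antiaromatic

Check conjugation: each doubly-bonded ring atom is sp² with one p-orbital electron; each =N– nitrogen is pyridine-type (lone pair in the sp² plane, one electron in the p orbital); the boron has an empty p orbital — every position has a p orbital, so the cyclic π system is continuous.
Counting π electrons: 4 × 2 = 8 from the double-bond units + 0 from the BH atom = 8.
8 = 4(2); a planar, fully conjugated 4n system is antiaromatic.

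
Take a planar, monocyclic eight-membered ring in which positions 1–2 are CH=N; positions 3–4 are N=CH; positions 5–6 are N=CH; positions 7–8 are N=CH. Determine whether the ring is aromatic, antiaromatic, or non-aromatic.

Antiaromatic

Every ring atom contributes a p orbital perpendicular to the ring (the double-bond atoms are sp², each contributing one p electron; each sp² =N– keeps its lone pair in-plane and puts one electron into the π system), so the π system is cyclic and fully conjugated.
Counting π electrons: 4 × 2 = 8 from the 4 double-bond units.
A 4n π count (8, n = 2) in a planar conjugated ring means antiaromatic.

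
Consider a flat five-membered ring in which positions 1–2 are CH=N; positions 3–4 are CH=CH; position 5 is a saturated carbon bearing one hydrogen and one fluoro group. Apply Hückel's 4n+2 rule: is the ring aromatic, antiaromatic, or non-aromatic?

Non-aromatic

The CH(fluoro) position has four σ bonds — that saturated carbon is sp³ and has no p orbital in the ring π system — so the cyclic conjugation is interrupted.
Without a continuous loop of overlapping p orbitals the Hückel electron count never comes into play.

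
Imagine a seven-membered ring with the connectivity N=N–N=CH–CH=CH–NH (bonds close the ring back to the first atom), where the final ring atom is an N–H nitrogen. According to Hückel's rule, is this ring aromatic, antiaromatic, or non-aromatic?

The p orbitals form a continuous loop: every atom in a ring double bond is sp² and brings one electron to the p orbital; each sp² =N– keeps its lone pair in-plane and puts one electron into the π system; the pyrrole-type nitrogen donates its lone pair from the p orbital. The ring is fully conjugated.
Adding the contributions, 3 × 2 = 6 from the double-bond units + 2 from the NH atom = 8.
8 is a 4n count (n = 2), so the planar conjugated ring is antiaromatic.

Antiaromatic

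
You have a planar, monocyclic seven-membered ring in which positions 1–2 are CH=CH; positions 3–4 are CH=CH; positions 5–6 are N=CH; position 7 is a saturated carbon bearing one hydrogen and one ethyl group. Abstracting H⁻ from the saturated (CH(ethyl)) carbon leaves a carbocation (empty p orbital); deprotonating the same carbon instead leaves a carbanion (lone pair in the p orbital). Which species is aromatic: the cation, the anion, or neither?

The cation

Both ions have a continuous loop of p orbitals — each ring atom is sp².
Cation: 3 × 2 + 0 = 6 π electrons → 4(1)+2, aromatic.
Anion: 3 × 2 + 2 = 8 π electrons → 4(2), antiaromatic.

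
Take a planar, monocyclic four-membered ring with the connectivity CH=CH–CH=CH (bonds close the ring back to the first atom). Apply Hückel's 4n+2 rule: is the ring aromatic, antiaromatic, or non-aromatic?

Check conjugation: the double-bond atoms are sp², each contributing one p electron — every position has a p orbital, so the cyclic π system is continuous.
π-electron count: 2 × 2 = 4 from the 2 double-bond units.
With 4 = 4·1 π electrons, Hückel's rule classifies the planar ring as antiaromatic.

Antiaromatic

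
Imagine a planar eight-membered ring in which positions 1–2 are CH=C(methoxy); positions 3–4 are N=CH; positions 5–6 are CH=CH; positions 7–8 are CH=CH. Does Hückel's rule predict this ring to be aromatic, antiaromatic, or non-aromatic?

The p orbitals form a continuous loop: each doubly-bonded ring atom is sp² with one p-orbital electron; the doubly-bonded nitrogens are pyridine-type — their lone pairs lie in the ring plane, leaving one electron in the p orbital. The ring is fully conjugated.
π-electron count: 4 × 2 = 8 from the 4 double-bond units.
A 4n π count (8, n = 2) in a planar conjugated ring means antiaromatic.

Antiaromatic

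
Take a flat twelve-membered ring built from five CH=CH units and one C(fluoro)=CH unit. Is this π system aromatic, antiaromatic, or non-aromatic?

Antiaromatic

Every ring atom contributes a p orbital perpendicular to the ring (each doubly-bonded ring atom is sp² with one p-orbital electron), so the π system is cyclic and fully conjugated.
Tallying contributions gives 6 × 2 = 12 from the 6 double-bond units.
With 12 = 4·3 π electrons, Hückel's rule classifies the planar ring as antiaromatic.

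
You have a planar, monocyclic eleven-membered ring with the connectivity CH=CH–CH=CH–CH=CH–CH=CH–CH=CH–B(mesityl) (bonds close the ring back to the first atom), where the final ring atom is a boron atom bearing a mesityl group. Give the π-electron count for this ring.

10

Check conjugation: the double-bond atoms are sp², each contributing one p electron; the boron has an empty p orbital — every position has a p orbital, so the cyclic π system is continuous.
π-electron count: 5 × 2 = 10 from the double-bond units + 0 from the B(mesityl) atom = 10.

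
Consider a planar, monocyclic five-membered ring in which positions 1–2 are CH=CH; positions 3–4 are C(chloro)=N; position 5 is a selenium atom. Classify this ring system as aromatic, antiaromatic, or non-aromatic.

Aromatic

Every ring atom contributes a p orbital perpendicular to the ring (the double-bond atoms are sp², each contributing one p electron; each sp² =N– keeps its lone pair in-plane and puts one electron into the π system; the selenium donates one lone pair from its p orbital), so the π system is cyclic and fully conjugated.
π-electron count: 2 × 2 = 4 from the double-bond units + 2 from the Se atom = 6.
With 6 π electrons (n = 1), the Hückel 4n+2 condition holds.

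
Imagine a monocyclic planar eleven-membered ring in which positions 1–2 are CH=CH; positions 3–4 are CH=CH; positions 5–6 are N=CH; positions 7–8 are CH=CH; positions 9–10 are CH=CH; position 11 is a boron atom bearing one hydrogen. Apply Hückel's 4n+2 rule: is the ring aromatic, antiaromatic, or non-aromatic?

Aromatic

All ring atoms are sp² and supply a p orbital to the ring (every atom in a ring double bond is sp² and brings one electron to the p orbital; the doubly-bonded nitrogens are pyridine-type — their lone pairs lie in the ring plane, leaving one electron in the p orbital; the boron has an empty p orbital); the conjugation is uninterrupted.
π-electron count: 5 × 2 = 10 from the double-bond units + 0 from the BH atom = 10.
That gives a 4n+2 count (10, n = 2).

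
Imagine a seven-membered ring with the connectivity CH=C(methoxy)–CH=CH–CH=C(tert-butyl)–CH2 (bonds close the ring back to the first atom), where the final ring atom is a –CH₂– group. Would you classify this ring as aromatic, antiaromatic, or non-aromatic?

At the CH2 position, the tetrahedral CH₂ carbon is sp³ and has no p orbital in the ring π system; the ring's p-orbital overlap is broken there.
Hückel's rule only applies to fully conjugated rings, so this one is simply non-aromatic.

Non-aromatic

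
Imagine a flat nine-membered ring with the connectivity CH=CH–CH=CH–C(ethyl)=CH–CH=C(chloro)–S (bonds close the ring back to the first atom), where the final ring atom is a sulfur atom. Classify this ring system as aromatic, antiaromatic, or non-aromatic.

Aromatic

Every ring atom contributes a p orbital perpendicular to the ring (every atom in a ring double bond is sp² and brings one electron to the p orbital; the sulfur donates one lone pair from its p orbital), so the π system is cyclic and fully conjugated.
π-electron count: 4 × 2 = 8 from the double-bond units + 2 from the S atom = 10.
That gives a 4n+2 count (10, n = 2).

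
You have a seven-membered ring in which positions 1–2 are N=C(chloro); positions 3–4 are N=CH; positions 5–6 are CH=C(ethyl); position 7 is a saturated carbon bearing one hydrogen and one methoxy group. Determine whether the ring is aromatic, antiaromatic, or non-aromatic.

Non-aromatic

The CH(methoxy) position has four σ bonds — that saturated carbon is sp³ and has no p orbital in the ring π system — so the cyclic conjugation is interrupted.
Broken conjugation rules out both aromaticity and antiaromaticity.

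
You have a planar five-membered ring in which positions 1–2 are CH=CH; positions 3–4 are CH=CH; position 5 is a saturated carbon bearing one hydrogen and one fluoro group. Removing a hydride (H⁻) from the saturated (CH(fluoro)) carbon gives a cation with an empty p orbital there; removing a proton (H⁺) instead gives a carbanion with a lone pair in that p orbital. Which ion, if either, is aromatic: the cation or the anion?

In either ion the ring is fully conjugated: every atom, including the new sp² carbon, supplies a p orbital.
Cation: 2 × 2 + 0 = 4 π electrons → 4(1), antiaromatic.
Anion: 2 × 2 + 2 = 6 π electrons → 4(1)+2, aromatic.

The anion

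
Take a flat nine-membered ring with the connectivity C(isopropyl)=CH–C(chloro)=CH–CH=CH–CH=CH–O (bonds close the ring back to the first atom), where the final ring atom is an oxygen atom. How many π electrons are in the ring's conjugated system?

10

All ring atoms are sp² and supply a p orbital to the ring (the double-bond atoms are sp², each contributing one p electron; the oxygen donates one lone pair from its p orbital); the conjugation is uninterrupted.
π-electron count: 4 × 2 = 8 from the double-bond units + 2 from the O atom = 10.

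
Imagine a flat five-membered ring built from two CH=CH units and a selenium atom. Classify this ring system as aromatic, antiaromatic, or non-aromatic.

Aromatic

The p orbitals form a continuous loop: each doubly-bonded ring atom is sp² with one p-orbital electron; the selenium donates one lone pair from its p orbital. The ring is fully conjugated.
π-electron count: 2 × 2 = 4 from the double-bond units + 2 from the Se atom = 6.
That gives a 4n+2 count (6, n = 1).
(This ring is selenophene.)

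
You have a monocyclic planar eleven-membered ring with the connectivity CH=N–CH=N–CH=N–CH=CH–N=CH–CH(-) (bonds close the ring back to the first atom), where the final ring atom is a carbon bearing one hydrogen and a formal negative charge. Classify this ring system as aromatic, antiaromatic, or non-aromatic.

Antiaromatic

Check conjugation: each doubly-bonded ring atom is sp² with one p-orbital electron; each =N– nitrogen is pyridine-type (lone pair in the sp² plane, one electron in the p orbital); the carbanion's lone pair occupies the p orbital — every position has a p orbital, so the cyclic π system is continuous.
Adding the contributions, 5 × 2 = 10 from the double-bond units + 2 from the CH(-) atom = 12.
With 12 = 4·3 π electrons, Hückel's rule classifies the planar ring as antiaromatic.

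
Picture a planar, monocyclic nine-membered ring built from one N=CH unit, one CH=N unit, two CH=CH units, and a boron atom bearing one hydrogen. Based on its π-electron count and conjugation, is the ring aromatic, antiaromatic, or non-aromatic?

Antiaromatic

The p orbitals form a continuous loop: every atom in a ring double bond is sp² and brings one electron to the p orbital; the doubly-bonded nitrogens are pyridine-type — their lone pairs lie in the ring plane, leaving one electron in the p orbital; the boron has an empty p orbital. The ring is fully conjugated.
Counting π electrons: 4 × 2 = 8 from the double-bond units + 0 from the BH atom = 8.
8 is a 4n count (n = 2), so the planar conjugated ring is antiaromatic.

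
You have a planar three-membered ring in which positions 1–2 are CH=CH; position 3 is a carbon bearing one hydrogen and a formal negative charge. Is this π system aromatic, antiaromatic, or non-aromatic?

Every ring atom contributes a p orbital perpendicular to the ring (the double-bond atoms are sp², each contributing one p electron; the carbanion's lone pair occupies the p orbital), so the π system is cyclic and fully conjugated.
π-electron count: 1 × 2 = 2 from the double-bond unit + 2 from the CH(-) atom = 4.
4 = 4(1); a planar, fully conjugated 4n system is antiaromatic.
(This ring is the cyclopropenyl anion.)

Antiaromatic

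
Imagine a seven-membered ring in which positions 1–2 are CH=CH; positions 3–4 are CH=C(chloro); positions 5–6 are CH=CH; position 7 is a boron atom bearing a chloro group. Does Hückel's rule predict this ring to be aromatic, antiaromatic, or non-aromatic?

Aromatic

Every ring atom contributes a p orbital perpendicular to the ring (the double-bond atoms are sp², each contributing one p electron; the boron has an empty p orbital), so the π system is cyclic and fully conjugated.
Adding the contributions, 3 × 2 = 6 from the double-bond units + 0 from the B(chloro) atom = 6.
That gives a 4n+2 count (6, n = 1).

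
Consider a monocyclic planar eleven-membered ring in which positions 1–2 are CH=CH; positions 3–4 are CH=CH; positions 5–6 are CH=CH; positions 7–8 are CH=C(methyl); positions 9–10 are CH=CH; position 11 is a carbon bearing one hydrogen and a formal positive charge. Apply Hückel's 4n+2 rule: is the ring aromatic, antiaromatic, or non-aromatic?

Aromatic

All ring atoms are sp² and supply a p orbital to the ring (every atom in a ring double bond is sp² and brings one electron to the p orbital; the carbocation has an empty p orbital); the conjugation is uninterrupted.
Tallying contributions gives 5 × 2 = 10 from the double-bond units + 0 from the CH(+) atom = 10.
That gives a 4n+2 count (10, n = 2).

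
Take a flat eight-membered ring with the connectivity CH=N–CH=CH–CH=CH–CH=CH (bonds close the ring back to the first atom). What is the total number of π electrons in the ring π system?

8

All ring atoms are sp² and supply a p orbital to the ring (the double-bond atoms are sp², each contributing one p electron; each =N– nitrogen is pyridine-type (lone pair in the sp² plane, one electron in the p orbital)); the conjugation is uninterrupted.
Adding the contributions, 4 × 2 = 8 from the 4 double-bond units.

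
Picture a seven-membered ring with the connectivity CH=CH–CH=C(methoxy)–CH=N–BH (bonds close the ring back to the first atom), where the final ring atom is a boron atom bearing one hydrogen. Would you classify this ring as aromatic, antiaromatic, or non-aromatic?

Aromatic

All ring atoms are sp² and supply a p orbital to the ring (each doubly-bonded ring atom is sp² with one p-orbital electron; the doubly-bonded nitrogens are pyridine-type — their lone pairs lie in the ring plane, leaving one electron in the p orbital; the boron has an empty p orbital); the conjugation is uninterrupted.
Tallying contributions gives 3 × 2 = 6 from the double-bond units + 0 from the BH atom = 6.
Since 6 = 4·1 + 2, the ring meets the 4n+2 criterion.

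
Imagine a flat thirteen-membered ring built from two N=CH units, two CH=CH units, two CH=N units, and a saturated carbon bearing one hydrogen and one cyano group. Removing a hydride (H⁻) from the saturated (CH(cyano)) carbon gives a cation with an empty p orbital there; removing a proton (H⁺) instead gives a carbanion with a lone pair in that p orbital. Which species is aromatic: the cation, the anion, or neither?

In both ions every ring atom is sp² and contributes a p orbital, so both rings are fully conjugated.
Cation: 6 × 2 + 0 = 12 π electrons → 4(3), antiaromatic.
Anion: 6 × 2 + 2 = 14 π electrons → 4(3)+2, aromatic.

The anion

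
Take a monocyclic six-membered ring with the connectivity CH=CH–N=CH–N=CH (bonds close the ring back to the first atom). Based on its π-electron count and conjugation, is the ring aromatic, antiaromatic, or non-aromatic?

Aromatic

All ring atoms are sp² and supply a p orbital to the ring (every atom in a ring double bond is sp² and brings one electron to the p orbital; each sp² =N– keeps its lone pair in-plane and puts one electron into the π system); the conjugation is uninterrupted.
Counting π electrons: 3 × 2 = 6 from the 3 double-bond units.
Since 6 = 4·1 + 2, the ring meets the 4n+2 criterion.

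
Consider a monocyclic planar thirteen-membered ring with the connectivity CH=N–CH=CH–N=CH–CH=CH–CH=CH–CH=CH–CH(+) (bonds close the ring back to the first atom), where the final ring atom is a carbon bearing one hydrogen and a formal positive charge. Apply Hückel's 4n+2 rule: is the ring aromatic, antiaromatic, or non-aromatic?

Every ring atom contributes a p orbital perpendicular to the ring (the double-bond atoms are sp², each contributing one p electron; each sp² =N– keeps its lone pair in-plane and puts one electron into the π system; the carbocation has an empty p orbital), so the π system is cyclic and fully conjugated.
Tallying contributions gives 6 × 2 = 12 from the double-bond units + 0 from the CH(+) atom = 12.
12 is a 4n count (n = 3), so the planar conjugated ring is antiaromatic.

Antiaromatic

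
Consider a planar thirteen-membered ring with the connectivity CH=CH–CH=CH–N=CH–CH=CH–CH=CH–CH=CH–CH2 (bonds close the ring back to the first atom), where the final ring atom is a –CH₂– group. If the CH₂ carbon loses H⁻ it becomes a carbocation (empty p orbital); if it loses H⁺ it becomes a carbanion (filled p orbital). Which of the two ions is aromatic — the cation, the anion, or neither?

The anion

Both ions have a continuous loop of p orbitals — each ring atom is sp².
Cation: 6 × 2 + 0 = 12 π electrons → 4(3), antiaromatic.
Anion: 6 × 2 + 2 = 14 π electrons → 4(3)+2, aromatic.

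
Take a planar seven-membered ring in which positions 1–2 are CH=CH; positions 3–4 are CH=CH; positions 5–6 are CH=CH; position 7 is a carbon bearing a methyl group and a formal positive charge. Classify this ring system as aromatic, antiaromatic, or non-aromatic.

Every ring atom contributes a p orbital perpendicular to the ring (the double-bond atoms are sp², each contributing one p electron; the carbocation has an empty p orbital), so the π system is cyclic and fully conjugated.
Adding the contributions, 3 × 2 = 6 from the double-bond units + 0 from the C(methyl)(+) atom = 6.
With 6 π electrons (n = 1), the Hückel 4n+2 condition holds.

Aromatic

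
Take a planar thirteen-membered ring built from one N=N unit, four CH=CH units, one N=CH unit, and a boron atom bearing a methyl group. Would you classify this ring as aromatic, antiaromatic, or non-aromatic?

Antiaromatic

Check conjugation: every atom in a ring double bond is sp² and brings one electron to the p orbital; each =N– nitrogen is pyridine-type (lone pair in the sp² plane, one electron in the p orbital); the boron has an empty p orbital — every position has a p orbital, so the cyclic π system is continuous.
π-electron count: 6 × 2 = 12 from the double-bond units + 0 from the B(methyl) atom = 12.
With 12 = 4·3 π electrons, Hückel's rule classifies the planar ring as antiaromatic.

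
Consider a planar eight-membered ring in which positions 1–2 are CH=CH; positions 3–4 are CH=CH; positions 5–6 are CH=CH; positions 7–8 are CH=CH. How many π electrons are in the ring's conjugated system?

8

All ring atoms are sp² and supply a p orbital to the ring (every atom in a ring double bond is sp² and brings one electron to the p orbital); the conjugation is uninterrupted.
Tallying contributions gives 4 × 2 = 8 from the 4 double-bond units.
This is cyclooctatetraene.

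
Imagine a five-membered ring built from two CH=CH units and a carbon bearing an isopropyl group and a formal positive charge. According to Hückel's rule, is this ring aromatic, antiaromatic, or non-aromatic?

Every ring atom contributes a p orbital perpendicular to the ring (every atom in a ring double bond is sp² and brings one electron to the p orbital; the carbocation has an empty p orbital), so the π system is cyclic and fully conjugated.
Counting π electrons: 2 × 2 = 4 from the double-bond units + 0 from the C(isopropyl)(+) atom = 4.
A 4n π count (4, n = 1) in a planar conjugated ring means antiaromatic.

Antiaromatic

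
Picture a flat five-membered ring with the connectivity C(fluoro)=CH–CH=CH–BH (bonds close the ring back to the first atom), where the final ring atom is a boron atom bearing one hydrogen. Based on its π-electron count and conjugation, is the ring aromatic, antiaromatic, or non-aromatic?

Antiaromatic

Every ring atom contributes a p orbital perpendicular to the ring (the double-bond atoms are sp², each contributing one p electron; the boron has an empty p orbital), so the π system is cyclic and fully conjugated.
Adding the contributions, 2 × 2 = 4 from the double-bond units + 0 from the BH atom = 4.
4 is a 4n count (n = 1), so the planar conjugated ring is antiaromatic.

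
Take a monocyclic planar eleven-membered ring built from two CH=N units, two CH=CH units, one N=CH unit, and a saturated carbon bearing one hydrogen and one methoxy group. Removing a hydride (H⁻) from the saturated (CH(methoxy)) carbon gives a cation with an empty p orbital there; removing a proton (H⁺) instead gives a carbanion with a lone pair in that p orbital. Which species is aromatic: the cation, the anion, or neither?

The cation

In both ions every ring atom is sp² and contributes a p orbital, so both rings are fully conjugated.
Cation: 5 × 2 + 0 = 10 π electrons → 4(2)+2, aromatic.
Anion: 5 × 2 + 2 = 12 π electrons → 4(3), antiaromatic.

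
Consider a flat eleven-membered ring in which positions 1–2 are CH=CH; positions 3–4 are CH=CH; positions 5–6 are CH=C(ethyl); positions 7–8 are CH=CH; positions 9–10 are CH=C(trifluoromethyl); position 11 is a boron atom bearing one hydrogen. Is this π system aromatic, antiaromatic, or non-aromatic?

Every ring atom contributes a p orbital perpendicular to the ring (the double-bond atoms are sp², each contributing one p electron; the boron has an empty p orbital), so the π system is cyclic and fully conjugated.
Adding the contributions, 5 × 2 = 10 from the double-bond units + 0 from the BH atom = 10.
That gives a 4n+2 count (10, n = 2).

Aromatic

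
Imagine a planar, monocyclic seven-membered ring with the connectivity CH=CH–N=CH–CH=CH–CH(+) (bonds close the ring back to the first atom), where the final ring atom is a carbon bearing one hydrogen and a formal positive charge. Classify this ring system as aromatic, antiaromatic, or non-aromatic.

Aromatic

All ring atoms are sp² and supply a p orbital to the ring (the double-bond atoms are sp², each contributing one p electron; each sp² =N– keeps its lone pair in-plane and puts one electron into the π system; the carbocation has an empty p orbital); the conjugation is uninterrupted.
Counting π electrons: 3 × 2 = 6 from the double-bond units + 0 from the CH(+) atom = 6.
That gives a 4n+2 count (6, n = 1).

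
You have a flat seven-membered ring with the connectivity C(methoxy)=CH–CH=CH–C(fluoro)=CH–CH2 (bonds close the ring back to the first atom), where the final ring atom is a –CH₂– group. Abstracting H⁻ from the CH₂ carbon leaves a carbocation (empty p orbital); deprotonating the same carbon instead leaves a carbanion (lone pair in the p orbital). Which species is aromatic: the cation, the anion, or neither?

The cation

Once that carbon is sp², every ring atom has a p orbital and both ions are fully conjugated.
Cation: 3 × 2 + 0 = 6 π electrons → 4(1)+2, aromatic.
Anion: 3 × 2 + 2 = 8 π electrons → 4(2), antiaromatic.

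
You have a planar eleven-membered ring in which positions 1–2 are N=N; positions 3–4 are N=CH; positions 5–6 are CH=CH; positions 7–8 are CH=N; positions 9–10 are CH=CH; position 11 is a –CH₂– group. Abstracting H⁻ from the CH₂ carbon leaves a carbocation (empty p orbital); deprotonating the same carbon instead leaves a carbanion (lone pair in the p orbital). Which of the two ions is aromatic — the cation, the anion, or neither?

The cation

In either ion the ring is fully conjugated: every atom, including the new sp² carbon, supplies a p orbital.
Cation: 5 × 2 + 0 = 10 π electrons → 4(2)+2, aromatic.
Anion: 5 × 2 + 2 = 12 π electrons → 4(3), antiaromatic.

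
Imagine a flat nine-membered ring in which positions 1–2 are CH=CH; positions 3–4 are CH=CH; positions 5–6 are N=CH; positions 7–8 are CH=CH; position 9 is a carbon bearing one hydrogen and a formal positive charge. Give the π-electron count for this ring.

8

All ring atoms are sp² and supply a p orbital to the ring (every atom in a ring double bond is sp² and brings one electron to the p orbital; the doubly-bonded nitrogens are pyridine-type — their lone pairs lie in the ring plane, leaving one electron in the p orbital; the carbocation has an empty p orbital); the conjugation is uninterrupted.
Counting π electrons: 4 × 2 = 8 from the double-bond units + 0 from the CH(+) atom = 8.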